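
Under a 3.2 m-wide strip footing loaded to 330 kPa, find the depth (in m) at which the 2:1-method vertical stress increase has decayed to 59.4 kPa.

z ≈ 14.6 m

2:1 spreading — at depth z the loaded area has grown by z in each plan dimension:
qB/(B+z) = Δσ_z ⇒ z = qB/Δσ_z − B = 330×3.2/59.4 − 3.2 = 14.58 m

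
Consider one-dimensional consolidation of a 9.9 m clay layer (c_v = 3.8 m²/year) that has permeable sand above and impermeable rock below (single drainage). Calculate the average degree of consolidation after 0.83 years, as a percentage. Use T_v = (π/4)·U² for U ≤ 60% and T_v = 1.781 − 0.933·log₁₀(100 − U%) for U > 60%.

U ≈ 20.2 %

Drainage path length: H_d = H = 9.9 m (single drainage).
T_v = c_v·t/H_d² = 3.8×0.83/9.9² = 0.03218.
T_v = 0.03218 corresponds to the U ≤ 60% branch:
U = √(4T_v/π) = 0.2024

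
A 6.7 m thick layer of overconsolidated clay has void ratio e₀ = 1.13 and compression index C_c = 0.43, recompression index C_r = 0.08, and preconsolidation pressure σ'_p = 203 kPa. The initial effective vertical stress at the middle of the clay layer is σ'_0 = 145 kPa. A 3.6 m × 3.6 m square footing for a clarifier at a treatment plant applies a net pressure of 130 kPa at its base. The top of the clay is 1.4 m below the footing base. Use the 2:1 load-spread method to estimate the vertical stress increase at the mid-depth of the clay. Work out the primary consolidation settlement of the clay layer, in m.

Mid-depth of clay below the footing base: z = 1.4 + 6.7/2 = 4.75 m.
Stress increase at mid-clay by the 2:1 spreading method:
Δσ = qBL/((B+z)(L+z)) = 130×3.6×3.6/((3.6+4.75)(3.6+4.75)) = 24.164 kPa
Final effective stress: σ'_f = 145 + 24.164 = 169.16 kPa.
σ'_f = 169.16 ≤ σ'_p = 203 kPa, so the clay remains overconsolidated and only the recompression index applies:
S_c = C_r·H/(1+e₀)·log₁₀(σ'_f/σ'_0) = 0.08×6.7/2.13×log₁₀(169.16/145)
    = 0.25164 × 0.06693 = 0.01684 m

S_c ≈ 0.0168 m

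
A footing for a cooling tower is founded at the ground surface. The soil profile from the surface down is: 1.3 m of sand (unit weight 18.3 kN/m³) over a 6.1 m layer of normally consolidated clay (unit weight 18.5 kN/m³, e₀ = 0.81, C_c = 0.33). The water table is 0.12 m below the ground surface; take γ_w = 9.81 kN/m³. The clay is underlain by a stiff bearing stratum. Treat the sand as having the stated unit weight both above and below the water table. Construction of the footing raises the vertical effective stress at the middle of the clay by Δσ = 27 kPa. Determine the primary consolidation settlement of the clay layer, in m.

S_c ≈ 0.256 m

Mid-depth of clay below the ground surface: z = 1.3 + 6.1/2 = 4.35 m.
Total vertical stress at mid-clay: σ_v = 18.3×1.3 + 18.5×3.05 = 80.215 kPa.
Pore pressure: u = 9.81×(4.35 − 0.12) = 41.496 kPa.
Initial effective stress: σ'_0 = σ_v − u = 80.215 − 41.496 = 38.719 kPa.
Final effective stress: σ'_f = σ'_0 + Δσ = 38.719 + 27 = 65.719 kPa.
Normally consolidated clay, so the full stress increment lies on the virgin compression line:
S_c = C_c·H/(1+e₀)·log₁₀(σ'_f/σ'_0) = 0.33×6.1/(1+0.81)×log₁₀(65.719/38.719)
    = 1.1122 × 0.22977 = 0.2556 m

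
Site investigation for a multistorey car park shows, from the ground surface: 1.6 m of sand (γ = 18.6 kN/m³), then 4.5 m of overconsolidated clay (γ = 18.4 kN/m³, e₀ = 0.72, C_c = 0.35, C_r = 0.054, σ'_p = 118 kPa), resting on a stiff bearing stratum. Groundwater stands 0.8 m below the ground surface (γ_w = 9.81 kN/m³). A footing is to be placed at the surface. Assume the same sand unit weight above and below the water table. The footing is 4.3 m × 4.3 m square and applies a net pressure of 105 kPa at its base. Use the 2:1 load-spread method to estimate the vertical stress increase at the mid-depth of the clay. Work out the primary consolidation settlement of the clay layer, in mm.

Mid-depth of clay below the ground surface: z = 1.6 + 4.5/2 = 3.85 m.
Total vertical stress at mid-clay: σ_v = 18.6×1.6 + 18.4×2.25 = 71.16 kPa.
Pore pressure: u = 9.81×(3.85 − 0.8) = 29.921 kPa.
Initial effective stress: σ'_0 = σ_v − u = 71.16 − 29.921 = 41.239 kPa.
Stress increase at mid-clay by the 2:1 spreading method:
Δσ = qBL/((B+z)(L+z)) = 105×4.3×4.3/((4.3+3.85)(4.3+3.85)) = 29.229 kPa
Final effective stress: σ'_f = 41.239 + 29.229 = 70.468 kPa.
σ'_f = 70.468 ≤ σ'_p = 118 kPa, so the clay remains overconsolidated and only the recompression index applies:
S_c = C_r·H/(1+e₀)·log₁₀(σ'_f/σ'_0) = 0.054×4.5/1.72×log₁₀(70.468/41.239)
    = 0.14128 × 0.23268 = 0.03287 m

S_c ≈ 32.9 mm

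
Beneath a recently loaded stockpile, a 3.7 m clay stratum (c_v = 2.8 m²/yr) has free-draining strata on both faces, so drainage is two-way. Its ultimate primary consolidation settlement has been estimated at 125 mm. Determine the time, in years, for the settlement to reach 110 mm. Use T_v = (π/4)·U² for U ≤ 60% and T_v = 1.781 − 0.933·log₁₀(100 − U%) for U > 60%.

Drainage path length: H_d = H/2 = 1.85 m (double drainage).
U = S(t)/S_ult = 110/125 = 0.88.
U > 60%: T_v = 1.781 − 0.933·log₁₀(100 − 88) = 0.77412.
t = T_v·H_d²/c_v = 0.77412×1.85²/2.8 = 0.9462 years.

t ≈ 0.946 years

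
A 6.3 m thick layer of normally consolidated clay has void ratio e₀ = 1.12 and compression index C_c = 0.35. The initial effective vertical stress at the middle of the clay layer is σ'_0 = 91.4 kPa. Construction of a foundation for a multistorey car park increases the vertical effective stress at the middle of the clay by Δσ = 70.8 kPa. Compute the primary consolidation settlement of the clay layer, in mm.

Final effective stress: σ'_f = σ'_0 + Δσ = 91.4 + 70.8 = 162.2 kPa.
Normally consolidated clay, so the full stress increment lies on the virgin compression line:
S_c = C_c·H/(1+e₀)·log₁₀(σ'_f/σ'_0) = 0.35×6.3/(1+1.12)×log₁₀(162.2/91.4)
    = 1.0401 × 0.2491 = 0.2591 m

S_c ≈ 259 mm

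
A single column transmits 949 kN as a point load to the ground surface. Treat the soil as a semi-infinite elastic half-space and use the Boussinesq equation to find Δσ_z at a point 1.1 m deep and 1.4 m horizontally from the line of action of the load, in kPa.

Δσ_z ≈ 33.7 kPa

Boussinesq vertical stress below a point load on an elastic half-space:
Δσ_z = 3P/(2πz²) · [1 + (r/z)²]^(−5/2)
r/z = 1.4/1.1 = 1.2727; [1+(r/z)²]^(−5/2) = 0.090015.
Δσ_z = 3×949/(2π×1.1²) × 0.090015 = 374.47 × 0.090015 = 33.71 kPa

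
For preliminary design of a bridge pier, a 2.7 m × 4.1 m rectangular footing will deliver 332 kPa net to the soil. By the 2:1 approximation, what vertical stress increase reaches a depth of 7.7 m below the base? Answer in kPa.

Δσ_z ≈ 29.9 kPa

By the 2:1 method the load spreads at 1 horizontal : 2 vertical, so at depth z the loaded area has grown by z in each plan dimension:
Δσ = qBL/((B+z)(L+z)) = 332×2.7×4.1/((2.7+7.7)(4.1+7.7)) = 29.948 kPa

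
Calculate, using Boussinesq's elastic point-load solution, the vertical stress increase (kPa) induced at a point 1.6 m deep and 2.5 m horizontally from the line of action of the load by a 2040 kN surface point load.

Δσ_z ≈ 17.3 kPa

Boussinesq vertical stress below a point load on an elastic half-space:
Δσ_z = 3P/(2πz²) · [1 + (r/z)²]^(−5/2)
r/z = 2.5/1.6 = 1.5625; [1+(r/z)²]^(−5/2) = 0.045516.
Δσ_z = 3×2040/(2π×1.6²) × 0.045516 = 380.48 × 0.045516 = 17.32 kPa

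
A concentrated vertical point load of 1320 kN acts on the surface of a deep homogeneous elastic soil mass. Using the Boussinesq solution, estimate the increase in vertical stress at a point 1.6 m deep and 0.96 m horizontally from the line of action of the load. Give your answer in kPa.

Boussinesq vertical stress below a point load on an elastic half-space:
Δσ_z = 3P/(2πz²) · [1 + (r/z)²]^(−5/2)
r/z = 0.96/1.6 = 0.6; [1+(r/z)²]^(−5/2) = 0.46361.
Δσ_z = 3×1320/(2π×1.6²) × 0.46361 = 246.19 × 0.46361 = 114.1 kPa

Δσ_z ≈ 114 kPa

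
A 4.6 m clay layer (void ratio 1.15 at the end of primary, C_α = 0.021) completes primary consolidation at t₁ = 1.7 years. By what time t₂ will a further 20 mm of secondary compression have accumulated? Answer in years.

S_s = C_α·H/(1+e_p)·log₁₀(t₂/t₁) ⇒ log₁₀(t₂/t₁) = S_s·(1+e_p)/(C_α·H).
log₁₀(t₂/t₁) = 0.02 × (1+1.15) / (0.021×4.6) = 0.4451
t₂ = t₁ × 10^0.4451 = 1.7 × 2.787 = 4.738 years

t₂ ≈ 4.74 years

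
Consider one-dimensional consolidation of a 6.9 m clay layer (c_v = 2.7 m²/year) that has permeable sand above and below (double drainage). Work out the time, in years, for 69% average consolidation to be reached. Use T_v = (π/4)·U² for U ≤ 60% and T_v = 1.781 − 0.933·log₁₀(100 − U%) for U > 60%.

t ≈ 1.72 years

Drainage path length: H_d = H/2 = 3.45 m (double drainage).
U > 60%: T_v = 1.781 − 0.933·log₁₀(100 − 69) = 0.38956.
t = T_v·H_d²/c_v = 0.38956×3.45²/2.7 = 1.717 years.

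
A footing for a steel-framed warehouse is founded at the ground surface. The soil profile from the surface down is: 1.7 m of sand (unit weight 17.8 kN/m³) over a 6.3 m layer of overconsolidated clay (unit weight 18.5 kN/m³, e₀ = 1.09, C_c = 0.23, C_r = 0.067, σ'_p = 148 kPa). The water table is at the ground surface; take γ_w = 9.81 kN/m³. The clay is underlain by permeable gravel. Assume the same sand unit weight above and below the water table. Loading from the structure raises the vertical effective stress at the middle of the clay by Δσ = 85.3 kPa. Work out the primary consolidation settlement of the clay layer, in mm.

Mid-depth of clay below the ground surface: z = 1.7 + 6.3/2 = 4.85 m.
Total vertical stress at mid-clay: σ_v = 17.8×1.7 + 18.5×3.15 = 88.535 kPa.
Pore pressure: u = 9.81×(4.85 − 0) = 47.578 kPa.
Initial effective stress: σ'_0 = σ_v − u = 88.535 − 47.578 = 40.957 kPa.
Final effective stress: σ'_f = 40.957 + 85.3 = 126.26 kPa.
σ'_f = 126.26 ≤ σ'_p = 148 kPa, so the clay remains overconsolidated and only the recompression index applies:
S_c = C_r·H/(1+e₀)·log₁₀(σ'_f/σ'_0) = 0.067×6.3/2.09×log₁₀(126.26/40.957)
    = 0.20196 × 0.48894 = 0.09875 m

S_c ≈ 98.7 mm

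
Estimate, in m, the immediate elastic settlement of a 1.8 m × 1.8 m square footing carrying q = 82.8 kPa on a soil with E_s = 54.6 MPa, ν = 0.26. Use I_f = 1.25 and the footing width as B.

S_e ≈ 0.00318 m

Immediate (elastic) settlement: S_e = q·B·(1−ν²)/E_s · I_f.
E_s = 54.6 MPa = 54600 kPa.
S_e = 82.8 × 1.8 × (1 − 0.26²) / 54600 × 1.25
    = 82.8 × 1.8 × 0.9324 / 54600 × 1.25
    = 0.003181 m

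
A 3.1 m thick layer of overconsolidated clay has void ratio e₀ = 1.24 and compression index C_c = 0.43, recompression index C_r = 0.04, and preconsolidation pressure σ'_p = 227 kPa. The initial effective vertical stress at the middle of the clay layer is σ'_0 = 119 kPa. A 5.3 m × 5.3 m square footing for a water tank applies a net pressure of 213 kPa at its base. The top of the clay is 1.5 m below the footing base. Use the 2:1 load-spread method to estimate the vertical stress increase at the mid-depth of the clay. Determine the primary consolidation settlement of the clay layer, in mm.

S_c ≈ 13.1 mm

Mid-depth of clay below the footing base: z = 1.5 + 3.1/2 = 3.05 m.
Stress increase at mid-clay by the 2:1 spreading method:
Δσ = qBL/((B+z)(L+z)) = 213×5.3×5.3/((5.3+3.05)(5.3+3.05)) = 85.814 kPa
Final effective stress: σ'_f = 119 + 85.814 = 204.81 kPa.
σ'_f = 204.81 ≤ σ'_p = 227 kPa, so the clay remains overconsolidated and only the recompression index applies:
S_c = C_r·H/(1+e₀)·log₁₀(σ'_f/σ'_0) = 0.04×3.1/2.24×log₁₀(204.81/119)
    = 0.055356 × 0.2358 = 0.01305 m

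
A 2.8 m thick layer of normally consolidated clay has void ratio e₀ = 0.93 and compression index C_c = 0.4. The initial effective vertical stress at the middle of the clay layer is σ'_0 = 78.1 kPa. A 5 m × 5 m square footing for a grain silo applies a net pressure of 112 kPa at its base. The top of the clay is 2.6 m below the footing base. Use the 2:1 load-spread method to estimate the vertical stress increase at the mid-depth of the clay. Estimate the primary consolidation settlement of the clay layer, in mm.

S_c ≈ 92.4 mm

Mid-depth of clay below the footing base: z = 2.6 + 2.8/2 = 4 m.
Stress increase at mid-clay by the 2:1 spreading method:
Δσ = qBL/((B+z)(L+z)) = 112×5×5/((5+4)(5+4)) = 34.568 kPa
Final effective stress: σ'_f = σ'_0 + Δσ = 78.1 + 34.568 = 112.67 kPa.
Normally consolidated clay, so the full stress increment lies on the virgin compression line:
S_c = C_c·H/(1+e₀)·log₁₀(σ'_f/σ'_0) = 0.4×2.8/(1+0.93)×log₁₀(112.67/78.1)
    = 0.58031 × 0.15916 = 0.09236 m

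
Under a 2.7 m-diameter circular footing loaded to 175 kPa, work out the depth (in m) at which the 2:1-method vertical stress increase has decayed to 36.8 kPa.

2:1 spreading — at depth z the loaded area has grown by z in each plan dimension:
qD²/(D+z)² = Δσ_z ⇒ z = D(√(q/Δσ_z) − 1) = 2.7×(√(175/36.8) − 1) = 3.188 m

z ≈ 3.19 m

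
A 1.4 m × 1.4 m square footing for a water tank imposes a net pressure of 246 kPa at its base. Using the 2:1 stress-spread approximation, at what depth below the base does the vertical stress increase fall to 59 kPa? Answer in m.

z ≈ 1.46 m

2:1 spreading — at depth z the loaded area has grown by z in each plan dimension:
qB²/(B+z)² = Δσ_z ⇒ z = B(√(q/Δσ_z) − 1) = 1.4×(√(246/59) − 1) = 1.459 m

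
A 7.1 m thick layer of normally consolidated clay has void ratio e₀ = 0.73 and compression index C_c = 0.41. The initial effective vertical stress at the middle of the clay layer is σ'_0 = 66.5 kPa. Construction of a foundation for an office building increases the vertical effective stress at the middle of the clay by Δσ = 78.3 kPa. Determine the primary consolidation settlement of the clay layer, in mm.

S_c ≈ 569 mm

Final effective stress: σ'_f = σ'_0 + Δσ = 66.5 + 78.3 = 144.8 kPa.
Normally consolidated clay, so the full stress increment lies on the virgin compression line:
S_c = C_c·H/(1+e₀)·log₁₀(σ'_f/σ'_0) = 0.41×7.1/(1+0.73)×log₁₀(144.8/66.5)
    = 1.6827 × 0.33795 = 0.5687 m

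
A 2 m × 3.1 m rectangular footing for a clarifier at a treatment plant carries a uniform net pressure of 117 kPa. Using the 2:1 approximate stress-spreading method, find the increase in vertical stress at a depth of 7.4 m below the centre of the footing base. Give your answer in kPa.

Δσ_z ≈ 7.35 kPa

By the 2:1 method the load spreads at 1 horizontal : 2 vertical, so at depth z the loaded area has grown by z in each plan dimension:
Δσ = qBL/((B+z)(L+z)) = 117×2×3.1/((2+7.4)(3.1+7.4)) = 7.3495 kPa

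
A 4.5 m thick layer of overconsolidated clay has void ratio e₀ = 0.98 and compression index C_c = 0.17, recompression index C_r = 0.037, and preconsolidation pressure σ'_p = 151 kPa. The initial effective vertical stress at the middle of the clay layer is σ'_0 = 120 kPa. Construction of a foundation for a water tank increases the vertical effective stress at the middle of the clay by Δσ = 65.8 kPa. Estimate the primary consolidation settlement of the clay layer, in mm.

Final effective stress: σ'_f = 120 + 65.8 = 185.8 kPa.
σ'_f = 185.8 > σ'_p = 151 kPa, so the stress path crosses the preconsolidation pressure — recompression up to σ'_p, then virgin compression beyond:
S_c = H/(1+e₀)·[C_r·log₁₀(σ'_p/σ'_0) + C_c·log₁₀(σ'_f/σ'_p)]
    = 4.5/1.98 × [0.037×log₁₀(151/120) + 0.17×log₁₀(185.8/151)]
    = 2.2727 × [0.0036924 + 0.015312] = 0.04319 m

S_c ≈ 43.2 mm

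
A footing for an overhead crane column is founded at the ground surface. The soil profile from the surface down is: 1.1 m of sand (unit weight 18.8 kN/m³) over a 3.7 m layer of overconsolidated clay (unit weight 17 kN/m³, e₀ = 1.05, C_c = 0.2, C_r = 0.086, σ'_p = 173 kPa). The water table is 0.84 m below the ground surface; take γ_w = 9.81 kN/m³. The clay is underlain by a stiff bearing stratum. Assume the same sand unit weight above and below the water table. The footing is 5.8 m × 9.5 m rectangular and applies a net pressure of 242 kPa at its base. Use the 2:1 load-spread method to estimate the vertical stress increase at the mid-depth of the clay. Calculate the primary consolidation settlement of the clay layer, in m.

S_c ≈ 0.107 m

Mid-depth of clay below the ground surface: z = 1.1 + 3.7/2 = 2.95 m.
Total vertical stress at mid-clay: σ_v = 18.8×1.1 + 17×1.85 = 52.13 kPa.
Pore pressure: u = 9.81×(2.95 − 0.84) = 20.699 kPa.
Initial effective stress: σ'_0 = σ_v − u = 52.13 − 20.699 = 31.431 kPa.
Stress increase at mid-clay by the 2:1 spreading method:
Δσ = qBL/((B+z)(L+z)) = 242×5.8×9.5/((5.8+2.95)(9.5+2.95)) = 122.4 kPa
Final effective stress: σ'_f = 31.431 + 122.4 = 153.83 kPa.
σ'_f = 153.83 ≤ σ'_p = 173 kPa, so the clay remains overconsolidated and only the recompression index applies:
S_c = C_r·H/(1+e₀)·log₁₀(σ'_f/σ'_0) = 0.086×3.7/2.05×log₁₀(153.83/31.431)
    = 0.15522 × 0.68968 = 0.1071 m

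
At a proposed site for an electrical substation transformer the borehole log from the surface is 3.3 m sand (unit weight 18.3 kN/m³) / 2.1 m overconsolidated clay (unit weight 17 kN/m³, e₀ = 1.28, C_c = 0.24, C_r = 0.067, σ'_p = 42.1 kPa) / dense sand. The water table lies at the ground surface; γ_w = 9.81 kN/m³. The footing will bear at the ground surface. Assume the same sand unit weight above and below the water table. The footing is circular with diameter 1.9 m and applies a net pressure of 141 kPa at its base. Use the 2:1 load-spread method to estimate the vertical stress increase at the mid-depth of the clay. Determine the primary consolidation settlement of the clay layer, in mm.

S_c ≈ 18.3 mm

Mid-depth of clay below the ground surface: z = 3.3 + 2.1/2 = 4.35 m.
Total vertical stress at mid-clay: σ_v = 18.3×3.3 + 17×1.05 = 78.24 kPa.
Pore pressure: u = 9.81×(4.35 − 0) = 42.673 kPa.
Initial effective stress: σ'_0 = σ_v − u = 78.24 − 42.673 = 35.567 kPa.
Stress increase at mid-clay by the 2:1 spreading method:
Δσ ≈ qD²/(D+z)² = 141×1.9²/(1.9+4.35)² = 13.031 kPa
Final effective stress: σ'_f = 35.567 + 13.031 = 48.598 kPa.
σ'_f = 48.598 > σ'_p = 42.1 kPa, so the stress path crosses the preconsolidation pressure — recompression up to σ'_p, then virgin compression beyond:
S_c = H/(1+e₀)·[C_r·log₁₀(σ'_p/σ'_0) + C_c·log₁₀(σ'_f/σ'_p)]
    = 2.1/2.28 × [0.067×log₁₀(42.1/35.567) + 0.24×log₁₀(48.598/42.1)]
    = 0.92105 × [0.0049067 + 0.014961] = 0.0183 m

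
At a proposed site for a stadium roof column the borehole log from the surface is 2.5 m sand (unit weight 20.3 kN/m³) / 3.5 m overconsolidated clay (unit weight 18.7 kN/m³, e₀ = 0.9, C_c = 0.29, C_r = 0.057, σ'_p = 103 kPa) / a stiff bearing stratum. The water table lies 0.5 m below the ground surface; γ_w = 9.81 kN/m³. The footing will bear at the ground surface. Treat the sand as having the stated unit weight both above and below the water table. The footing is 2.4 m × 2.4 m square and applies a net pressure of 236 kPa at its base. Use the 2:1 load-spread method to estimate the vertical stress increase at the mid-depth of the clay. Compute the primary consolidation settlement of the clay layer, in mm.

Mid-depth of clay below the ground surface: z = 2.5 + 3.5/2 = 4.25 m.
Total vertical stress at mid-clay: σ_v = 20.3×2.5 + 18.7×1.75 = 83.475 kPa.
Pore pressure: u = 9.81×(4.25 − 0.5) = 36.788 kPa.
Initial effective stress: σ'_0 = σ_v − u = 83.475 − 36.788 = 46.687 kPa.
Stress increase at mid-clay by the 2:1 spreading method:
Δσ = qBL/((B+z)(L+z)) = 236×2.4×2.4/((2.4+4.25)(2.4+4.25)) = 30.739 kPa
Final effective stress: σ'_f = 46.687 + 30.739 = 77.426 kPa.
σ'_f = 77.426 ≤ σ'_p = 103 kPa, so the clay remains overconsolidated and only the recompression index applies:
S_c = C_r·H/(1+e₀)·log₁₀(σ'_f/σ'_0) = 0.057×3.5/1.9×log₁₀(77.426/46.687)
    = 0.105 × 0.21969 = 0.02307 m

S_c ≈ 23.1 mm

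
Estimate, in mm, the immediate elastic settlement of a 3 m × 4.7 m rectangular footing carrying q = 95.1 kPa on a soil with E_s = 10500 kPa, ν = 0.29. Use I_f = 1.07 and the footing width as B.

S_e ≈ 26.6 mm

Immediate (elastic) settlement: S_e = q·B·(1−ν²)/E_s · I_f.
S_e = 95.1 × 3 × (1 − 0.29²) / 10500 × 1.07
    = 95.1 × 3 × 0.9159 / 10500 × 1.07
    = 0.02663 m = 26.63 mm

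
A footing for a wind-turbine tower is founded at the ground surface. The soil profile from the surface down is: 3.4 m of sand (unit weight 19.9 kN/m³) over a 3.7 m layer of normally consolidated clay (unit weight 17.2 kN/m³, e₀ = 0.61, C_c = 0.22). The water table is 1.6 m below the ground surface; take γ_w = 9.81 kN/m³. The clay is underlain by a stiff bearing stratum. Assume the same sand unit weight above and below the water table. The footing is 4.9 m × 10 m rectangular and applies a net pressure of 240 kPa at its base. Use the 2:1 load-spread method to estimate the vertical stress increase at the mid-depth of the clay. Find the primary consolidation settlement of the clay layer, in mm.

Mid-depth of clay below the ground surface: z = 3.4 + 3.7/2 = 5.25 m.
Total vertical stress at mid-clay: σ_v = 19.9×3.4 + 17.2×1.85 = 99.48 kPa.
Pore pressure: u = 9.81×(5.25 − 1.6) = 35.806 kPa.
Initial effective stress: σ'_0 = σ_v − u = 99.48 − 35.806 = 63.674 kPa.
Stress increase at mid-clay by the 2:1 spreading method:
Δσ = qBL/((B+z)(L+z)) = 240×4.9×10/((4.9+5.25)(10+5.25)) = 75.975 kPa
Final effective stress: σ'_f = σ'_0 + Δσ = 63.674 + 75.975 = 139.65 kPa.
Normally consolidated clay, so the full stress increment lies on the virgin compression line:
S_c = C_c·H/(1+e₀)·log₁₀(σ'_f/σ'_0) = 0.22×3.7/(1+0.61)×log₁₀(139.65/63.674)
    = 0.50559 × 0.34108 = 0.1724 m

S_c ≈ 172 mm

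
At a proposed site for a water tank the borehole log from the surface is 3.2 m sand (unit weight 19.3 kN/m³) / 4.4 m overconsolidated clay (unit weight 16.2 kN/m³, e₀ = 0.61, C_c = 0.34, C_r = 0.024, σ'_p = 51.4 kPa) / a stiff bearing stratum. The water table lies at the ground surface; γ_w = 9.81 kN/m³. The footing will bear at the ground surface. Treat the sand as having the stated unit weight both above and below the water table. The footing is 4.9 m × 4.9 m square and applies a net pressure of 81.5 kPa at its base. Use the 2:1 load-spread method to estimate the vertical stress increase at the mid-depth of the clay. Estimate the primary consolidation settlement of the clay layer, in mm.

S_c ≈ 85.4 mm

Mid-depth of clay below the ground surface: z = 3.2 + 4.4/2 = 5.4 m.
Total vertical stress at mid-clay: σ_v = 19.3×3.2 + 16.2×2.2 = 97.4 kPa.
Pore pressure: u = 9.81×(5.4 − 0) = 52.974 kPa.
Initial effective stress: σ'_0 = σ_v − u = 97.4 − 52.974 = 44.426 kPa.
Stress increase at mid-clay by the 2:1 spreading method:
Δσ = qBL/((B+z)(L+z)) = 81.5×4.9×4.9/((4.9+5.4)(4.9+5.4)) = 18.445 kPa
Final effective stress: σ'_f = 44.426 + 18.445 = 62.871 kPa.
σ'_f = 62.871 > σ'_p = 51.4 kPa, so the stress path crosses the preconsolidation pressure — recompression up to σ'_p, then virgin compression beyond:
S_c = H/(1+e₀)·[C_r·log₁₀(σ'_p/σ'_0) + C_c·log₁₀(σ'_f/σ'_p)]
    = 4.4/1.61 × [0.024×log₁₀(51.4/44.426) + 0.34×log₁₀(62.871/51.4)]
    = 2.7329 × [0.0015198 + 0.029746] = 0.08545 m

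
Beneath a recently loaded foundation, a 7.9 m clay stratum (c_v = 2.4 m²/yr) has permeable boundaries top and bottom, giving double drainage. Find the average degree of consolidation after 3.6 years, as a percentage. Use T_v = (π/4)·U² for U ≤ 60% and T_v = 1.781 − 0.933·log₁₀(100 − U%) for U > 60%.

U ≈ 79.3 %

Drainage path length: H_d = H/2 = 3.95 m (double drainage).
T_v = c_v·t/H_d² = 2.4×3.6/3.95² = 0.55376.
T_v = 0.55376 corresponds to the U > 60% branch:
U = 1 − 10^((1.781 − T_v)/0.933)/100 = 0.7933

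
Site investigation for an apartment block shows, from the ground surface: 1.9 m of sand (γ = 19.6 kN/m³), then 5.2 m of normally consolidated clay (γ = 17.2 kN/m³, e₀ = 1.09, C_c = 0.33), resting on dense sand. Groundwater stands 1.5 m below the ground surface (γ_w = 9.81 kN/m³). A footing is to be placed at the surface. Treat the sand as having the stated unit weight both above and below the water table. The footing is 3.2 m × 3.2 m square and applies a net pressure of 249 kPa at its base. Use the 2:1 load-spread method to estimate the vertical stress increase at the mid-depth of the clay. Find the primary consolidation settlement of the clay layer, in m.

S_c ≈ 0.213 m

Mid-depth of clay below the ground surface: z = 1.9 + 5.2/2 = 4.5 m.
Total vertical stress at mid-clay: σ_v = 19.6×1.9 + 17.2×2.6 = 81.96 kPa.
Pore pressure: u = 9.81×(4.5 − 1.5) = 29.43 kPa.
Initial effective stress: σ'_0 = σ_v − u = 81.96 − 29.43 = 52.53 kPa.
Stress increase at mid-clay by the 2:1 spreading method:
Δσ = qBL/((B+z)(L+z)) = 249×3.2×3.2/((3.2+4.5)(3.2+4.5)) = 43.005 kPa
Final effective stress: σ'_f = σ'_0 + Δσ = 52.53 + 43.005 = 95.535 kPa.
Normally consolidated clay, so the full stress increment lies on the virgin compression line:
S_c = C_c·H/(1+e₀)·log₁₀(σ'_f/σ'_0) = 0.33×5.2/(1+1.09)×log₁₀(95.535/52.53)
    = 0.82105 × 0.25976 = 0.2133 m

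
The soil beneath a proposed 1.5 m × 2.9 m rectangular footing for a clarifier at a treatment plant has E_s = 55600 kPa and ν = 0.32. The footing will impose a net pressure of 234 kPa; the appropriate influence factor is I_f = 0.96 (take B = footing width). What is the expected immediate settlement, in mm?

S_e ≈ 5.44 mm

Immediate (elastic) settlement: S_e = q·B·(1−ν²)/E_s · I_f.
S_e = 234 × 1.5 × (1 − 0.32²) / 55600 × 0.96
    = 234 × 1.5 × 0.8976 / 55600 × 0.96
    = 0.00544 m = 5.44 mm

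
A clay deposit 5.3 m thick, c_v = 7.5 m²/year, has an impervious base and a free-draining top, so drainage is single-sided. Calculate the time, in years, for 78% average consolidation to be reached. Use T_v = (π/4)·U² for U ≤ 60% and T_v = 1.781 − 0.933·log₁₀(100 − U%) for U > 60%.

Drainage path length: H_d = H = 5.3 m (single drainage).
U > 60%: T_v = 1.781 − 0.933·log₁₀(100 − 78) = 0.52852.
t = T_v·H_d²/c_v = 0.52852×5.3²/7.5 = 1.979 years.

t ≈ 1.98 years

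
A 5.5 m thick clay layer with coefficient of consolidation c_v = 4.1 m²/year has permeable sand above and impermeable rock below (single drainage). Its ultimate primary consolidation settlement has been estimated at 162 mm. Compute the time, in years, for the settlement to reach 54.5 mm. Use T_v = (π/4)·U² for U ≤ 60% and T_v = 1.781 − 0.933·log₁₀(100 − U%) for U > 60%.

Drainage path length: H_d = H = 5.5 m (single drainage).
U = S(t)/S_ult = 54.5/162 = 0.3364.
U ≤ 60%: T_v = (π/4)·U² = (π/4)×0.33642² = 0.08889.
t = T_v·H_d²/c_v = 0.08889×5.5²/4.1 = 0.6558 years.

t ≈ 0.656 years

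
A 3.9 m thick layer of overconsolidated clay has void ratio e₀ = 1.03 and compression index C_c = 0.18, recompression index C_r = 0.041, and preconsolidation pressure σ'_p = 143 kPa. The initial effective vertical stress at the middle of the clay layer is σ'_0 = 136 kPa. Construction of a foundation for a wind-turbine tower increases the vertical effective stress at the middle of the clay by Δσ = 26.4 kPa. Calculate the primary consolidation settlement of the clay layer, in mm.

S_c ≈ 20.8 mm

Final effective stress: σ'_f = 136 + 26.4 = 162.4 kPa.
σ'_f = 162.4 > σ'_p = 143 kPa, so the stress path crosses the preconsolidation pressure — recompression up to σ'_p, then virgin compression beyond:
S_c = H/(1+e₀)·[C_r·log₁₀(σ'_p/σ'_0) + C_c·log₁₀(σ'_f/σ'_p)]
    = 3.9/2.03 × [0.041×log₁₀(143/136) + 0.18×log₁₀(162.4/143)]
    = 1.9212 × [0.00089368 + 0.009945] = 0.02082 m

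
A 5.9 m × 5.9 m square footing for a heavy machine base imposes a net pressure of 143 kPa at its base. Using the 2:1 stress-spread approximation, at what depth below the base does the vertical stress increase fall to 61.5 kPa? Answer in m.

z ≈ 3.1 m

2:1 spreading — at depth z the loaded area has grown by z in each plan dimension:
qB²/(B+z)² = Δσ_z ⇒ z = B(√(q/Δσ_z) − 1) = 5.9×(√(143/61.5) − 1) = 3.097 m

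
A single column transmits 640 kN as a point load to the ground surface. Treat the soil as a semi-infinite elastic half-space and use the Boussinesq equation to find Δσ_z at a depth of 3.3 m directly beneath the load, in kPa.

Δσ_z ≈ 28.1 kPa

Boussinesq vertical stress below a point load on an elastic half-space:
Δσ_z = 3P/(2πz²) · [1 + (r/z)²]^(−5/2)
r/z = 0/3.3 = 0; [1+(r/z)²]^(−5/2) = 1.
Δσ_z = 3×640/(2π×3.3²) × 1 = 28.06 × 1 = 28.06 kPa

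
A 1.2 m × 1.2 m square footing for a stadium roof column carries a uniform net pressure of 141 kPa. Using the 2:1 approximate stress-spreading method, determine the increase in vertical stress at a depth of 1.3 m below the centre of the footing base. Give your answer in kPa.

Δσ_z ≈ 32.5 kPa

By the 2:1 method the load spreads at 1 horizontal : 2 vertical, so at depth z the loaded area has grown by z in each plan dimension:
Δσ = qBL/((B+z)(L+z)) = 141×1.2×1.2/((1.2+1.3)(1.2+1.3)) = 32.486 kPa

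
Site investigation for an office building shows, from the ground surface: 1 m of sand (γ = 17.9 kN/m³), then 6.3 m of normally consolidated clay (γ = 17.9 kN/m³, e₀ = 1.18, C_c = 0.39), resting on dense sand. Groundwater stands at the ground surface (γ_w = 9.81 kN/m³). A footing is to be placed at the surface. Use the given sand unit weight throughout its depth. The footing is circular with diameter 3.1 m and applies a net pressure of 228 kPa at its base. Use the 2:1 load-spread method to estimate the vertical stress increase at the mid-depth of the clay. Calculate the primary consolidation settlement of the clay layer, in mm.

Mid-depth of clay below the ground surface: z = 1 + 6.3/2 = 4.15 m.
Total vertical stress at mid-clay: σ_v = 17.9×1 + 17.9×3.15 = 74.285 kPa.
Pore pressure: u = 9.81×(4.15 − 0) = 40.712 kPa.
Initial effective stress: σ'_0 = σ_v − u = 74.285 − 40.712 = 33.573 kPa.
Stress increase at mid-clay by the 2:1 spreading method:
Δσ ≈ qD²/(D+z)² = 228×3.1²/(3.1+4.15)² = 41.685 kPa
Final effective stress: σ'_f = σ'_0 + Δσ = 33.573 + 41.685 = 75.258 kPa.
Normally consolidated clay, so the full stress increment lies on the virgin compression line:
S_c = C_c·H/(1+e₀)·log₁₀(σ'_f/σ'_0) = 0.39×6.3/(1+1.18)×log₁₀(75.258/33.573)
    = 1.1271 × 0.35056 = 0.3951 m

S_c ≈ 395 mm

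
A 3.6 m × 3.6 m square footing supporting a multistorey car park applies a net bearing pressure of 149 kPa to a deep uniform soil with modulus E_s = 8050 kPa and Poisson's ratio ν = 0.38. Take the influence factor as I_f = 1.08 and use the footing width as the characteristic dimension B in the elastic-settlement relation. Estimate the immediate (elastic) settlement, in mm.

Immediate (elastic) settlement: S_e = q·B·(1−ν²)/E_s · I_f.
S_e = 149 × 3.6 × (1 − 0.38²) / 8050 × 1.08
    = 149 × 3.6 × 0.8556 / 8050 × 1.08
    = 0.06157 m = 61.57 mm

S_e ≈ 61.6 mm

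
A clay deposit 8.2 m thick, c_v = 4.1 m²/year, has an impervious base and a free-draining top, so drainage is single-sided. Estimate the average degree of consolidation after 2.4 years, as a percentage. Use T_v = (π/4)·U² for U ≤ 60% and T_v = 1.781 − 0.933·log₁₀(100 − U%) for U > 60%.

Drainage path length: H_d = H = 8.2 m (single drainage).
T_v = c_v·t/H_d² = 4.1×2.4/8.2² = 0.14634.
T_v = 0.14634 corresponds to the U ≤ 60% branch:
U = √(4T_v/π) = 0.4317

U ≈ 43.2 %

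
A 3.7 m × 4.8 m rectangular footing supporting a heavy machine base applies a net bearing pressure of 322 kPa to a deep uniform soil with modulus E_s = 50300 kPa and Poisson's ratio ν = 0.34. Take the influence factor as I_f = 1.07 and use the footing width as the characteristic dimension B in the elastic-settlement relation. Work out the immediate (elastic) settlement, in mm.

S_e ≈ 22.4 mm

Immediate (elastic) settlement: S_e = q·B·(1−ν²)/E_s · I_f.
S_e = 322 × 3.7 × (1 − 0.34²) / 50300 × 1.07
    = 322 × 3.7 × 0.8844 / 50300 × 1.07
    = 0.02241 m = 22.41 mm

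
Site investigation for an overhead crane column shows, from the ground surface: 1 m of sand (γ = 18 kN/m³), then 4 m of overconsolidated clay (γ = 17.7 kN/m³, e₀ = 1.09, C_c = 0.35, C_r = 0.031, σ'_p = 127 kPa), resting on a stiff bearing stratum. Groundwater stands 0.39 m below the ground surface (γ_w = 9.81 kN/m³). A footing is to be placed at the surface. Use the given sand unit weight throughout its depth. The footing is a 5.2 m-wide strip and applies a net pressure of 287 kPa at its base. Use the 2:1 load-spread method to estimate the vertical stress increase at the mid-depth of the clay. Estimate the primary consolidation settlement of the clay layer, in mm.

S_c ≈ 185 mm

Mid-depth of clay below the ground surface: z = 1 + 4/2 = 3 m.
Total vertical stress at mid-clay: σ_v = 18×1 + 17.7×2 = 53.4 kPa.
Pore pressure: u = 9.81×(3 − 0.39) = 25.604 kPa.
Initial effective stress: σ'_0 = σ_v − u = 53.4 − 25.604 = 27.796 kPa.
Stress increase at mid-clay by the 2:1 spreading method:
Δσ = qB/(B+z) = 287×5.2/(5.2+3) = 182 kPa
Final effective stress: σ'_f = 27.796 + 182 = 209.8 kPa.
σ'_f = 209.8 > σ'_p = 127 kPa, so the stress path crosses the preconsolidation pressure — recompression up to σ'_p, then virgin compression beyond:
S_c = H/(1+e₀)·[C_r·log₁₀(σ'_p/σ'_0) + C_c·log₁₀(σ'_f/σ'_p)]
    = 4/2.09 × [0.031×log₁₀(127/27.796) + 0.35×log₁₀(209.8/127)]
    = 1.9139 × [0.020454 + 0.076301] = 0.1852 m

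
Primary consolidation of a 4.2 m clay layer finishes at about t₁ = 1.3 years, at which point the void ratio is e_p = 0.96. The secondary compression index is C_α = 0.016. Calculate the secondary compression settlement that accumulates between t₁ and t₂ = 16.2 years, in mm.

S_s ≈ 37.6 mm

Secondary compression: S_s = C_α·H/(1+e_p)·log₁₀(t₂/t₁)
S_s = 0.016×4.2/(1+0.96)×log₁₀(16.2/1.3)
    = 0.03429 × 1.096 = 0.03756 m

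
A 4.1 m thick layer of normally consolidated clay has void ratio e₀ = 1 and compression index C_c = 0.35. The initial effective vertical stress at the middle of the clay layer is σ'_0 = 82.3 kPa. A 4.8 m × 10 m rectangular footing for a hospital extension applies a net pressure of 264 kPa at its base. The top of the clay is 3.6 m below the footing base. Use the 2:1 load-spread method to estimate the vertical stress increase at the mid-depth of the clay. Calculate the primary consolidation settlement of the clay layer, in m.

S_c ≈ 0.207 m

Mid-depth of clay below the footing base: z = 3.6 + 4.1/2 = 5.65 m.
Stress increase at mid-clay by the 2:1 spreading method:
Δσ = qBL/((B+z)(L+z)) = 264×4.8×10/((4.8+5.65)(10+5.65)) = 77.484 kPa
Final effective stress: σ'_f = σ'_0 + Δσ = 82.3 + 77.484 = 159.78 kPa.
Normally consolidated clay, so the full stress increment lies on the virgin compression line:
S_c = C_c·H/(1+e₀)·log₁₀(σ'_f/σ'_0) = 0.35×4.1/(1+1)×log₁₀(159.78/82.3)
    = 0.7175 × 0.28812 = 0.2067 m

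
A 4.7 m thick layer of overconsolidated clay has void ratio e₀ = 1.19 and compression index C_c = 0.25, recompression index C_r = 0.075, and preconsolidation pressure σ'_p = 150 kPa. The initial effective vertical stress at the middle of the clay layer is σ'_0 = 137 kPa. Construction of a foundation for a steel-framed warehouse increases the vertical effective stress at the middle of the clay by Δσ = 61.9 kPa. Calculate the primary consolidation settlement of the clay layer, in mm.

S_c ≈ 72.1 mm

Final effective stress: σ'_f = 137 + 61.9 = 198.9 kPa.
σ'_f = 198.9 > σ'_p = 150 kPa, so the stress path crosses the preconsolidation pressure — recompression up to σ'_p, then virgin compression beyond:
S_c = H/(1+e₀)·[C_r·log₁₀(σ'_p/σ'_0) + C_c·log₁₀(σ'_f/σ'_p)]
    = 4.7/2.19 × [0.075×log₁₀(150/137) + 0.25×log₁₀(198.9/150)]
    = 2.1461 × [0.0029528 + 0.030636] = 0.07208 m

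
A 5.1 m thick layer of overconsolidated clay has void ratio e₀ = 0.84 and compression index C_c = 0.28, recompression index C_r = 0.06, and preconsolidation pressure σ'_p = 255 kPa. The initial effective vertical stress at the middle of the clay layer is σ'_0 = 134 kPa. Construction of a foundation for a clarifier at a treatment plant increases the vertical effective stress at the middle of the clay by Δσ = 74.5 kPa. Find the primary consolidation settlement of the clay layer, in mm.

S_c ≈ 31.9 mm

Final effective stress: σ'_f = 134 + 74.5 = 208.5 kPa.
σ'_f = 208.5 ≤ σ'_p = 255 kPa, so the clay remains overconsolidated and only the recompression index applies:
S_c = C_r·H/(1+e₀)·log₁₀(σ'_f/σ'_0) = 0.06×5.1/1.84×log₁₀(208.5/134)
    = 0.1663 × 0.192 = 0.03193 m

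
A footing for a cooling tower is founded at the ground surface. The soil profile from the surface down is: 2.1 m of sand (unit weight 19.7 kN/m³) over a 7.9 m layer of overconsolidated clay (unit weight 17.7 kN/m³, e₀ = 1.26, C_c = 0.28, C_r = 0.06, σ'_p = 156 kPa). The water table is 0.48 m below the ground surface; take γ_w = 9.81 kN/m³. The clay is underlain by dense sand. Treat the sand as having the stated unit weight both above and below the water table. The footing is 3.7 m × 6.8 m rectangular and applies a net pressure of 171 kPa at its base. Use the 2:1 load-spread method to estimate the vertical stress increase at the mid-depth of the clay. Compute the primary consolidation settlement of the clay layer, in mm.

Mid-depth of clay below the ground surface: z = 2.1 + 7.9/2 = 6.05 m.
Total vertical stress at mid-clay: σ_v = 19.7×2.1 + 17.7×3.95 = 111.28 kPa.
Pore pressure: u = 9.81×(6.05 − 0.48) = 54.642 kPa.
Initial effective stress: σ'_0 = σ_v − u = 111.28 − 54.642 = 56.638 kPa.
Stress increase at mid-clay by the 2:1 spreading method:
Δσ = qBL/((B+z)(L+z)) = 171×3.7×6.8/((3.7+6.05)(6.8+6.05)) = 34.34 kPa
Final effective stress: σ'_f = 56.638 + 34.34 = 90.978 kPa.
σ'_f = 90.978 ≤ σ'_p = 156 kPa, so the clay remains overconsolidated and only the recompression index applies:
S_c = C_r·H/(1+e₀)·log₁₀(σ'_f/σ'_0) = 0.06×7.9/2.26×log₁₀(90.978/56.638)
    = 0.20974 × 0.20583 = 0.04317 m

S_c ≈ 43.2 mm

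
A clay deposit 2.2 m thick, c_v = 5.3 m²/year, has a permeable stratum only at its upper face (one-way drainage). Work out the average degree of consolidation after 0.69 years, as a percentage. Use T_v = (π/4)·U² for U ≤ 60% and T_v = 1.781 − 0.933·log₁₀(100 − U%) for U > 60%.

Drainage path length: H_d = H = 2.2 m (single drainage).
T_v = c_v·t/H_d² = 5.3×0.69/2.2² = 0.75558.
T_v = 0.75558 corresponds to the U > 60% branch:
U = 1 − 10^((1.781 − T_v)/0.933)/100 = 0.8744

U ≈ 87.4 %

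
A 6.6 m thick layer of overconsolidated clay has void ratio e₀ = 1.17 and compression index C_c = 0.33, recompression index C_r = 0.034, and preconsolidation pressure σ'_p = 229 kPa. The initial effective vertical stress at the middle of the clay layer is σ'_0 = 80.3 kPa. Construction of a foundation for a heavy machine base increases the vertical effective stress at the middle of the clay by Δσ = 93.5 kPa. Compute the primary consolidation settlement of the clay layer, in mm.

Final effective stress: σ'_f = 80.3 + 93.5 = 173.8 kPa.
σ'_f = 173.8 ≤ σ'_p = 229 kPa, so the clay remains overconsolidated and only the recompression index applies:
S_c = C_r·H/(1+e₀)·log₁₀(σ'_f/σ'_0) = 0.034×6.6/2.17×log₁₀(173.8/80.3)
    = 0.10341 × 0.33533 = 0.03468 m

S_c ≈ 34.7 mm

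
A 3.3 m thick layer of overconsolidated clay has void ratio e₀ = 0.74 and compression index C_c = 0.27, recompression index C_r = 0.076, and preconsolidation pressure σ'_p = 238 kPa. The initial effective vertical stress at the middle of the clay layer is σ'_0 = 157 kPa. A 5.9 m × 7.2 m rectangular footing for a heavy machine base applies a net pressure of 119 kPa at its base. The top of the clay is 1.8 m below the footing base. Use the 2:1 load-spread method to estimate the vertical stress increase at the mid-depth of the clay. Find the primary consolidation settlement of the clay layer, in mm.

Mid-depth of clay below the footing base: z = 1.8 + 3.3/2 = 3.45 m.
Stress increase at mid-clay by the 2:1 spreading method:
Δσ = qBL/((B+z)(L+z)) = 119×5.9×7.2/((5.9+3.45)(7.2+3.45)) = 50.766 kPa
Final effective stress: σ'_f = 157 + 50.766 = 207.77 kPa.
σ'_f = 207.77 ≤ σ'_p = 238 kPa, so the clay remains overconsolidated and only the recompression index applies:
S_c = C_r·H/(1+e₀)·log₁₀(σ'_f/σ'_0) = 0.076×3.3/1.74×log₁₀(207.77/157)
    = 0.14414 × 0.12168 = 0.01754 m

S_c ≈ 17.5 mm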